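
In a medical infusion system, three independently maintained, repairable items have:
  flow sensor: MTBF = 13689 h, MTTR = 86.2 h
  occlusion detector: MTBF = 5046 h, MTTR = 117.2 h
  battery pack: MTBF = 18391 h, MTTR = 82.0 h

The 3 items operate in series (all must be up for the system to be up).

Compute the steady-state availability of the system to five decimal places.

0.96687

A(flow sensor) = MTBF/(MTBF+MTTR) = 13689/(13689+86.2) = 0.993742
A(occlusion detector) = MTBF/(MTBF+MTTR) = 5046/(5046+117.2) = 0.977301
A(battery pack) = MTBF/(MTBF+MTTR) = 18391/(18391+82.0) = 0.995561
Series availability: 0.993742 × 0.977301 × 0.995561 = 0.96687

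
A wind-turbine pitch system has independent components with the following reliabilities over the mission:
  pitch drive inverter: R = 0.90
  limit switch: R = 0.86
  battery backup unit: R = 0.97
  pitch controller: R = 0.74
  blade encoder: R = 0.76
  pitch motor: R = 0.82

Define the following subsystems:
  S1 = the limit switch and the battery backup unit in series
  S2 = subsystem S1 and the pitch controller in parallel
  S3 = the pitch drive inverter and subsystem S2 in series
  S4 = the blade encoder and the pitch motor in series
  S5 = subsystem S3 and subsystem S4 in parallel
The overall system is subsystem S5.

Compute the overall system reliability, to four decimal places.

0.9477

Series (limit switch and battery backup unit): 0.860000 × 0.970000 = 0.834200
Parallel ([0.834200] and pitch controller): 1 − (1 − 0.834200)(1 − 0.740000) = 0.956892
Series (pitch drive inverter and [0.956892]): 0.900000 × 0.956892 = 0.861203
Series (blade encoder and pitch motor): 0.760000 × 0.820000 = 0.623200
Parallel ([0.861203] and [0.623200]): 1 − (1 − 0.861203)(1 − 0.623200) = 0.9477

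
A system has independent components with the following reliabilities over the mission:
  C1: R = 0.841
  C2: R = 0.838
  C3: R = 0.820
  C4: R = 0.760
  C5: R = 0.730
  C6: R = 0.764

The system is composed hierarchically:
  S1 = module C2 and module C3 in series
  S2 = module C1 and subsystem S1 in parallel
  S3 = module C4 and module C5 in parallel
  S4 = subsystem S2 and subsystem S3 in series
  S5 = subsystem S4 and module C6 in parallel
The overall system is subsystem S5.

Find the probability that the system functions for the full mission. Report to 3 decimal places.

Series (C2 and C3): 0.83800 × 0.82000 = 0.68716
Parallel (C1 and [0.68716]): 1 − (1 − 0.84100)(1 − 0.68716) = 0.95026
Parallel (C4 and C5): 1 − (1 − 0.76000)(1 − 0.73000) = 0.93520
Series ([0.95026] and [0.93520]): 0.95026 × 0.93520 = 0.88868
Parallel ([0.88868] and C6): 1 − (1 − 0.88868)(1 − 0.76400) = 0.974

0.974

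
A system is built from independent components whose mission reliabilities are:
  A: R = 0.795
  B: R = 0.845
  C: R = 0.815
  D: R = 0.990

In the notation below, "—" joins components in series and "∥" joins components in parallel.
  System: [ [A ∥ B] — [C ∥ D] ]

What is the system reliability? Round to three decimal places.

Parallel (A and B): 1 − (1 − 0.79500)(1 − 0.84500) = 0.96823
Parallel (C and D): 1 − (1 − 0.81500)(1 − 0.99000) = 0.99815
Series ([0.96823] and [0.99815]): 0.96823 × 0.99815 = 0.966

0.966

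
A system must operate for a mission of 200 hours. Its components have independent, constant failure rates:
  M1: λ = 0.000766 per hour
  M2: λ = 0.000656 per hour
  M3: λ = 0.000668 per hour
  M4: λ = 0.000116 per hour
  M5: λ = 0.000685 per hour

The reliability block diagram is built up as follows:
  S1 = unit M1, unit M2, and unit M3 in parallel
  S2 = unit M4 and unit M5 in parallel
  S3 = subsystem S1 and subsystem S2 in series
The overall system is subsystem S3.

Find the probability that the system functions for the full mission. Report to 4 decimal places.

0.9949

R(M1) = exp(−0.000766 × 200) = 0.857958
R(M2) = exp(−0.000656 × 200) = 0.877042
R(M3) = exp(−0.000668 × 200) = 0.874940
R(M4) = exp(−0.000116 × 200) = 0.977067
R(M5) = exp(−0.000685 × 200) = 0.871970
Parallel (M1, M2, and M3): 1 − (1 − 0.857958)(1 − 0.877042)(1 − 0.874940) = 0.997816
Parallel (M4 and M5): 1 − (1 − 0.977067)(1 − 0.871970) = 0.997064
Series ([0.997816] and [0.997064]): 0.997816 × 0.997064 = 0.9949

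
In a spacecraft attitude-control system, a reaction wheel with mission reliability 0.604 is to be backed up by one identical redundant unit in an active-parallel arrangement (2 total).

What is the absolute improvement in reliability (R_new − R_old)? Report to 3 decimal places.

R_before = 0.604
R_after = 1 − (1 − 0.604)^2 = 0.843
ΔR = 0.843 − 0.604 = 0.239

0.239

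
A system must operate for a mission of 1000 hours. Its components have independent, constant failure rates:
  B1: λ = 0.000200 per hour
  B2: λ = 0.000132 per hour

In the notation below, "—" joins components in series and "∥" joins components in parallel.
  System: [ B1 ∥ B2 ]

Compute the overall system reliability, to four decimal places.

R(B1) = exp(−0.000200 × 1000) = 0.818731
R(B2) = exp(−0.000132 × 1000) = 0.876341
Parallel (B1 and B2): 1 − (1 − 0.818731)(1 − 0.876341) = 0.9776

0.9776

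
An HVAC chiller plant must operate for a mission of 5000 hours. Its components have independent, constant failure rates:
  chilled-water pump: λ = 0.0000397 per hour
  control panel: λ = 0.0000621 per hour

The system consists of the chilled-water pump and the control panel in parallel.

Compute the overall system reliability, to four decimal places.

R(chilled-water pump) = exp(−0.0000397 × 5000) = 0.819960
R(control panel) = exp(−0.0000621 × 5000) = 0.733080
Parallel (chilled-water pump and control panel): 1 − (1 − 0.819960)(1 − 0.733080) = 0.9519

0.9519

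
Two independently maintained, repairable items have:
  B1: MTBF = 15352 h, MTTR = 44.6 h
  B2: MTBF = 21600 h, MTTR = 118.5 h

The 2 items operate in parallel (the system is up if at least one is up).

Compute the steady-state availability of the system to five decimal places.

A(B1) = MTBF/(MTBF+MTTR) = 15352/(15352+44.6) = 0.997103
A(B2) = MTBF/(MTBF+MTTR) = 21600/(21600+118.5) = 0.994544
Parallel availability: 1 − (1 − 0.997103)(1 − 0.994544) = 0.99998

0.99998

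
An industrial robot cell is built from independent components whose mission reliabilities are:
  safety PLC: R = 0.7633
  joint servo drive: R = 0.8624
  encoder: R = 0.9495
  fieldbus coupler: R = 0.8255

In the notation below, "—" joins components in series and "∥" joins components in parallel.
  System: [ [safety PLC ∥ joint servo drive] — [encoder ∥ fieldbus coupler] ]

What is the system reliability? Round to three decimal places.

Parallel (safety PLC and joint servo drive): 1 − (1 − 0.76330)(1 − 0.86240) = 0.96743
Parallel (encoder and fieldbus coupler): 1 − (1 − 0.94950)(1 − 0.82550) = 0.99119
Series ([0.96743] and [0.99119]): 0.96743 × 0.99119 = 0.959

0.959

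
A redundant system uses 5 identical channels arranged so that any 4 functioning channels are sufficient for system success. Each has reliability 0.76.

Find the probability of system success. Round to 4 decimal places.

0.6539

R = Σ_{i=4}^{5} C(5,i) p^i (1−p)^{5−i} with p = 0.76
C(5,4)·0.76^4·0.24^1 = 0.400346
C(5,5)·0.76^5·0.24^0 = 0.253553
Sum = 0.6539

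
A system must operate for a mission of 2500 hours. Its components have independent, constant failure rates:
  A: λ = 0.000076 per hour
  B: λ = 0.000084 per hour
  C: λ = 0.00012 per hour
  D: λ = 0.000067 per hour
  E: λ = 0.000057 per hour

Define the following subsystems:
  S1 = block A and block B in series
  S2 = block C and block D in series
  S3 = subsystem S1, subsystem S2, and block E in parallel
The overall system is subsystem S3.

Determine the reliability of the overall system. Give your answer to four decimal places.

R(A) = exp(−0.000076 × 2500) = 0.826959
R(B) = exp(−0.000084 × 2500) = 0.810584
R(C) = exp(−0.00012 × 2500) = 0.740818
R(D) = exp(−0.000067 × 2500) = 0.845777
R(E) = exp(−0.000057 × 2500) = 0.867188
Series (A and B): 0.826959 × 0.810584 = 0.670320
Series (C and D): 0.740818 × 0.845777 = 0.626567
Parallel ([0.670320], [0.626567], and E): 1 − (1 − 0.670320)(1 − 0.626567)(1 − 0.867188) = 0.9836

0.9836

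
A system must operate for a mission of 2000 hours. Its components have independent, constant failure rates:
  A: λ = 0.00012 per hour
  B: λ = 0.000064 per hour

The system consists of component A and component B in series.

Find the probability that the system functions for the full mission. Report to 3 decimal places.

0.692

R(A) = exp(−0.00012 × 2000) = 0.78663
R(B) = exp(−0.000064 × 2000) = 0.87985
Series (A and B): 0.78663 × 0.87985 = 0.692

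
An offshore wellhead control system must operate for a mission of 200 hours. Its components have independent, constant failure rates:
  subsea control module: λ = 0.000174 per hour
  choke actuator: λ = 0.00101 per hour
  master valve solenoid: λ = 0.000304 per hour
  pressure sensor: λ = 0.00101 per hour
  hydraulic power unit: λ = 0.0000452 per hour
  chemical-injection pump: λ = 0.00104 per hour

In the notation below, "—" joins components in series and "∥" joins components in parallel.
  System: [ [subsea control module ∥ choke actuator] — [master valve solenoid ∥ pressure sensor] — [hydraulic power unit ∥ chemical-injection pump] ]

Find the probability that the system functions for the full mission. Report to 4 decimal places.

R(subsea control module) = exp(−0.000174 × 200) = 0.965799
R(choke actuator) = exp(−0.00101 × 200) = 0.817095
R(master valve solenoid) = exp(−0.000304 × 200) = 0.941011
R(pressure sensor) = exp(−0.00101 × 200) = 0.817095
R(hydraulic power unit) = exp(−0.0000452 × 200) = 0.991001
R(chemical-injection pump) = exp(−0.00104 × 200) = 0.812207
Parallel (subsea control module and choke actuator): 1 − (1 − 0.965799)(1 − 0.817095) = 0.993744
Parallel (master valve solenoid and pressure sensor): 1 − (1 − 0.941011)(1 − 0.817095) = 0.989211
Parallel (hydraulic power unit and chemical-injection pump): 1 − (1 − 0.991001)(1 − 0.812207) = 0.998310
Series ([0.993744], [0.989211], and [0.998310]): 0.993744 × 0.989211 × 0.998310 = 0.9814

0.9814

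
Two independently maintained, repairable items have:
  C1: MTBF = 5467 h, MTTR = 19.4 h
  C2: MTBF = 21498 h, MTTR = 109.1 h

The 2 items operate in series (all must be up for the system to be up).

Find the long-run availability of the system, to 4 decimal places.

0.9914

A(C1) = MTBF/(MTBF+MTTR) = 5467/(5467+19.4) = 0.996464
A(C2) = MTBF/(MTBF+MTTR) = 21498/(21498+109.1) = 0.994951
Series availability: 0.996464 × 0.994951 = 0.9914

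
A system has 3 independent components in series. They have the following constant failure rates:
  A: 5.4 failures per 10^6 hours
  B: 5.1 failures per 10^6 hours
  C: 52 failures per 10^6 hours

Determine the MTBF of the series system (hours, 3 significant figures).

Series of exponential components: λ_sys = Σ λ_i
λ_sys = 0.0000054 + 0.0000051 + 0.000052 = 6.2500e-05 /h
MTBF = 1 / λ_sys = 16000 h

16000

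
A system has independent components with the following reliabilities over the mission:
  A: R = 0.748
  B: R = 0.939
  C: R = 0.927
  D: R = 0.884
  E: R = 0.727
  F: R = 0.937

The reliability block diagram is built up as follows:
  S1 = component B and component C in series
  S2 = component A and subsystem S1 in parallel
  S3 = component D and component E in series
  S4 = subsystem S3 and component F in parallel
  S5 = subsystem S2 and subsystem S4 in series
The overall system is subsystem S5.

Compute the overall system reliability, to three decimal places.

0.946

Series (B and C): 0.93900 × 0.92700 = 0.87045
Parallel (A and [0.87045]): 1 − (1 − 0.74800)(1 − 0.87045) = 0.96735
Series (D and E): 0.88400 × 0.72700 = 0.64267
Parallel ([0.64267] and F): 1 − (1 − 0.64267)(1 − 0.93700) = 0.97749
Series ([0.96735] and [0.97749]): 0.96735 × 0.97749 = 0.946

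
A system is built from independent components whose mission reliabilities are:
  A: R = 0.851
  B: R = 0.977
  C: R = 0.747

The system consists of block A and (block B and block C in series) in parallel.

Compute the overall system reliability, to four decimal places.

0.9597

Series (B and C): 0.977000 × 0.747000 = 0.729819
Parallel (A and [0.729819]): 1 − (1 − 0.851000)(1 − 0.729819) = 0.9597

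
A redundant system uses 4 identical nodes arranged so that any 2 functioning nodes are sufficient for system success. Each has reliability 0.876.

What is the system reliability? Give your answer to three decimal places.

0.993

R = Σ_{i=2}^{4} C(4,i) p^i (1−p)^{4−i} with p = 0.876
C(4,2)·0.876^2·0.124^2 = 0.07080
C(4,3)·0.876^3·0.124^1 = 0.33342
C(4,4)·0.876^4·0.124^0 = 0.58887
Sum = 0.993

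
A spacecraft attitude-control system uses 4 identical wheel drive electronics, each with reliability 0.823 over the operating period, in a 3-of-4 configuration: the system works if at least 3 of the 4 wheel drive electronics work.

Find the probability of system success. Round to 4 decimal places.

R = Σ_{i=3}^{4} C(4,i) p^i (1−p)^{4−i} with p = 0.823
C(4,3)·0.823^3·0.177^1 = 0.394669
C(4,4)·0.823^4·0.177^0 = 0.458775
Sum = 0.8534

0.8534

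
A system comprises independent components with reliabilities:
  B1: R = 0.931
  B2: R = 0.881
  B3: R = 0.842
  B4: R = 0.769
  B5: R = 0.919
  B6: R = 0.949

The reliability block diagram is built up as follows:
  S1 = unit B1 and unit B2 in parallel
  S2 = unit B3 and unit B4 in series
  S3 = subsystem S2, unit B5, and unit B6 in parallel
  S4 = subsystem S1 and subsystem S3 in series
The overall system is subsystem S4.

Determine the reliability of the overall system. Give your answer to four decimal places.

Parallel (B1 and B2): 1 − (1 − 0.931000)(1 − 0.881000) = 0.991789
Series (B3 and B4): 0.842000 × 0.769000 = 0.647498
Parallel ([0.647498], B5, and B6): 1 − (1 − 0.647498)(1 − 0.919000)(1 − 0.949000) = 0.998544
Series ([0.991789] and [0.998544]): 0.991789 × 0.998544 = 0.9903

0.9903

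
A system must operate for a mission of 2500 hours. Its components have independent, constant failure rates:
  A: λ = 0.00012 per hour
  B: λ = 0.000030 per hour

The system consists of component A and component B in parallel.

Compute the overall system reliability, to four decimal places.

R(A) = exp(−0.00012 × 2500) = 0.740818
R(B) = exp(−0.000030 × 2500) = 0.927743
Parallel (A and B): 1 − (1 − 0.740818)(1 − 0.927743) = 0.9813

0.9813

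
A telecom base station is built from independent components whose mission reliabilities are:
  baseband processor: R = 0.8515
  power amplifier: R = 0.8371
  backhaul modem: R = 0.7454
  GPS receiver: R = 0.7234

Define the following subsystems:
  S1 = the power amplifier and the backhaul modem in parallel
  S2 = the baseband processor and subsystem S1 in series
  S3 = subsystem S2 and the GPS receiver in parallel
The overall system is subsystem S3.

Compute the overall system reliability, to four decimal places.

0.9492

Parallel (power amplifier and backhaul modem): 1 − (1 − 0.837100)(1 − 0.745400) = 0.958526
Series (baseband processor and [0.958526]): 0.851500 × 0.958526 = 0.816185
Parallel ([0.816185] and GPS receiver): 1 − (1 − 0.816185)(1 − 0.723400) = 0.9492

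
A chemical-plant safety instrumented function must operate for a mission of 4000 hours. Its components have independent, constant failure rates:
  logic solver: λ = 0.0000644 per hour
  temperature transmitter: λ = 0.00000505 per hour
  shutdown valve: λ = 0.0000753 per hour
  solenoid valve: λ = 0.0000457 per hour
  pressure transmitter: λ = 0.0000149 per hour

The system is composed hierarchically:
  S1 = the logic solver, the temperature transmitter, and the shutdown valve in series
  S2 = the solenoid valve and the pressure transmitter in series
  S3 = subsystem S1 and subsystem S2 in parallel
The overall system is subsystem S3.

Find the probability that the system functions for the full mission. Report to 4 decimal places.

0.9054

R(logic solver) = exp(−0.0000644 × 4000) = 0.772904
R(temperature transmitter) = exp(−0.00000505 × 4000) = 0.980003
R(shutdown valve) = exp(−0.0000753 × 4000) = 0.739930
R(solenoid valve) = exp(−0.0000457 × 4000) = 0.832935
R(pressure transmitter) = exp(−0.0000149 × 4000) = 0.942141
Series (logic solver, temperature transmitter, and shutdown valve): 0.772904 × 0.980003 × 0.739930 = 0.560459
Series (solenoid valve and pressure transmitter): 0.832935 × 0.942141 = 0.784742
Parallel ([0.560459] and [0.784742]): 1 − (1 − 0.560459)(1 − 0.784742) = 0.9054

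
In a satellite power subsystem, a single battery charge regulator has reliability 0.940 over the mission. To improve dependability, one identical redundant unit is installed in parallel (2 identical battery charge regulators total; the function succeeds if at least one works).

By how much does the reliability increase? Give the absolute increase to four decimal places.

R_before = 0.940
R_after = 1 − (1 − 0.940)^2 = 0.9964
ΔR = 0.9964 − 0.940 = 0.0564

0.0564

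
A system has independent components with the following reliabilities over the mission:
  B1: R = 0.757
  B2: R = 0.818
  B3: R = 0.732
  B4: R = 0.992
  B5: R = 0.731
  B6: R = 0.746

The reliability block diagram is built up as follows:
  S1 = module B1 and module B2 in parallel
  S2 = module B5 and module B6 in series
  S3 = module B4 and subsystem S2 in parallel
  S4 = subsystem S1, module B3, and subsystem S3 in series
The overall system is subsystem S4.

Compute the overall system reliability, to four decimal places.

0.6971

Parallel (B1 and B2): 1 − (1 − 0.757000)(1 − 0.818000) = 0.955774
Series (B5 and B6): 0.731000 × 0.746000 = 0.545326
Parallel (B4 and [0.545326]): 1 − (1 − 0.992000)(1 − 0.545326) = 0.996363
Series ([0.955774], B3, and [0.996363]): 0.955774 × 0.732000 × 0.996363 = 0.6971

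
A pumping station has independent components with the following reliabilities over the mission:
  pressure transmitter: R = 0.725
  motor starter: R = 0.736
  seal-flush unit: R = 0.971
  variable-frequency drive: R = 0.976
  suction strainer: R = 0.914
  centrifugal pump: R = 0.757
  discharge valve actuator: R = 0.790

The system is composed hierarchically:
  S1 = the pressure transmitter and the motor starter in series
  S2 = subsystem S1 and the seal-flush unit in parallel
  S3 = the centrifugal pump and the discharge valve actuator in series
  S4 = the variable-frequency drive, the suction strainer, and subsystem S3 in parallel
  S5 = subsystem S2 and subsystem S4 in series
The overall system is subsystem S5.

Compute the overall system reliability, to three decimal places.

Series (pressure transmitter and motor starter): 0.72500 × 0.73600 = 0.53360
Parallel ([0.53360] and seal-flush unit): 1 − (1 − 0.53360)(1 − 0.97100) = 0.98647
Series (centrifugal pump and discharge valve actuator): 0.75700 × 0.79000 = 0.59803
Parallel (variable-frequency drive, suction strainer, and [0.59803]): 1 − (1 − 0.97600)(1 − 0.91400)(1 − 0.59803) = 0.99917
Series ([0.98647] and [0.99917]): 0.98647 × 0.99917 = 0.986

0.986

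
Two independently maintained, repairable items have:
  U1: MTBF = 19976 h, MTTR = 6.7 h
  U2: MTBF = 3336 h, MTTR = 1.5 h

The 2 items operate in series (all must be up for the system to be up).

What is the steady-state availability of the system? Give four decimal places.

0.9992

A(U1) = MTBF/(MTBF+MTTR) = 19976/(19976+6.7) = 0.999665
A(U2) = MTBF/(MTBF+MTTR) = 3336/(3336+1.5) = 0.999551
Series availability: 0.999665 × 0.999551 = 0.9992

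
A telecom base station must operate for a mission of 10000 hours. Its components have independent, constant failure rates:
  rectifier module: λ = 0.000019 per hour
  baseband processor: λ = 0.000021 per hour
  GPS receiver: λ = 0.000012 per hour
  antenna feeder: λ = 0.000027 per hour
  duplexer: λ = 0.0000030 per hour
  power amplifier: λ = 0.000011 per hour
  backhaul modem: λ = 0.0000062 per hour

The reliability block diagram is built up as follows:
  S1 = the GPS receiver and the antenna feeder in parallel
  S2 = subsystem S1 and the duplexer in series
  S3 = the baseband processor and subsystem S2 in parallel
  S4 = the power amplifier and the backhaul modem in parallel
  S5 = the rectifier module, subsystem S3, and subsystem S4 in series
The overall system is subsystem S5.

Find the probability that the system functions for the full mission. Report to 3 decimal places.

0.813

R(rectifier module) = exp(−0.000019 × 10000) = 0.82696
R(baseband processor) = exp(−0.000021 × 10000) = 0.81058
R(GPS receiver) = exp(−0.000012 × 10000) = 0.88692
R(antenna feeder) = exp(−0.000027 × 10000) = 0.76338
R(duplexer) = exp(−0.0000030 × 10000) = 0.97045
R(power amplifier) = exp(−0.000011 × 10000) = 0.89583
R(backhaul modem) = exp(−0.0000062 × 10000) = 0.93988
Parallel (GPS receiver and antenna feeder): 1 − (1 − 0.88692)(1 − 0.76338) = 0.97324
Series ([0.97324] and duplexer): 0.97324 × 0.97045 = 0.94448
Parallel (baseband processor and [0.94448]): 1 − (1 − 0.81058)(1 − 0.94448) = 0.98948
Parallel (power amplifier and backhaul modem): 1 − (1 − 0.89583)(1 − 0.93988) = 0.99374
Series (rectifier module, [0.98948], and [0.99374]): 0.82696 × 0.98948 × 0.99374 = 0.813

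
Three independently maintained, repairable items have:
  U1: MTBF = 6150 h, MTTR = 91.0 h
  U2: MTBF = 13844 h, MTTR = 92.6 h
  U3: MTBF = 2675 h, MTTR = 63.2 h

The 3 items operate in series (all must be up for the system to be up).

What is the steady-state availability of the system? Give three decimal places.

0.956

A(U1) = MTBF/(MTBF+MTTR) = 6150/(6150+91.0) = 0.985419
A(U2) = MTBF/(MTBF+MTTR) = 13844/(13844+92.6) = 0.993356
A(U3) = MTBF/(MTBF+MTTR) = 2675/(2675+63.2) = 0.976919
Series availability: 0.985419 × 0.993356 × 0.976919 = 0.956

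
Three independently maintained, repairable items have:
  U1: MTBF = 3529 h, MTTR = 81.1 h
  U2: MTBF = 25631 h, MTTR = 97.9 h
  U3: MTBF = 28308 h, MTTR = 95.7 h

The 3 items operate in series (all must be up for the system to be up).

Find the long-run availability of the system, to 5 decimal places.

A(U1) = MTBF/(MTBF+MTTR) = 3529/(3529+81.1) = 0.977535
A(U2) = MTBF/(MTBF+MTTR) = 25631/(25631+97.9) = 0.996195
A(U3) = MTBF/(MTBF+MTTR) = 28308/(28308+95.7) = 0.996631
Series availability: 0.977535 × 0.996195 × 0.996631 = 0.97053

0.97053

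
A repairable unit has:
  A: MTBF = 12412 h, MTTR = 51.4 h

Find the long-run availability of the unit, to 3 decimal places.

0.996

A(A) = MTBF/(MTBF+MTTR) = 12412/(12412+51.4) = 0.996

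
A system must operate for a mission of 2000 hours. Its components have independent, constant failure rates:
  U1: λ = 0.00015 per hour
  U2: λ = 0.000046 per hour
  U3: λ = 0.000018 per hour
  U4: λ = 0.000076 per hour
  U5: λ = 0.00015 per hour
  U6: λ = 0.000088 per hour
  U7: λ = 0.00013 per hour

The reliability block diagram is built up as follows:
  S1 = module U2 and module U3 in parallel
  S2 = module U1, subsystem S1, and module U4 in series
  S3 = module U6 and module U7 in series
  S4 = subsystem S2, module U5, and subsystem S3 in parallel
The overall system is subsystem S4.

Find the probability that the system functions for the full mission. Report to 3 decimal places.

0.967

R(U1) = exp(−0.00015 × 2000) = 0.74082
R(U2) = exp(−0.000046 × 2000) = 0.91211
R(U3) = exp(−0.000018 × 2000) = 0.96464
R(U4) = exp(−0.000076 × 2000) = 0.85899
R(U5) = exp(−0.00015 × 2000) = 0.74082
R(U6) = exp(−0.000088 × 2000) = 0.83862
R(U7) = exp(−0.00013 × 2000) = 0.77105
Parallel (U2 and U3): 1 − (1 − 0.91211)(1 − 0.96464) = 0.99689
Series (U1, [0.99689], and U4): 0.74082 × 0.99689 × 0.85899 = 0.63438
Series (U6 and U7): 0.83862 × 0.77105 = 0.64662
Parallel ([0.63438], U5, and [0.64662]): 1 − (1 − 0.63438)(1 − 0.74082)(1 − 0.64662) = 0.967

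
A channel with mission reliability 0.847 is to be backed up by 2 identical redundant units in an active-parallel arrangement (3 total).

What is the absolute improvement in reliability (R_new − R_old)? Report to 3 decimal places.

R_before = 0.847
R_after = 1 − (1 − 0.847)^3 = 0.996
ΔR = 0.996 − 0.847 = 0.149

0.149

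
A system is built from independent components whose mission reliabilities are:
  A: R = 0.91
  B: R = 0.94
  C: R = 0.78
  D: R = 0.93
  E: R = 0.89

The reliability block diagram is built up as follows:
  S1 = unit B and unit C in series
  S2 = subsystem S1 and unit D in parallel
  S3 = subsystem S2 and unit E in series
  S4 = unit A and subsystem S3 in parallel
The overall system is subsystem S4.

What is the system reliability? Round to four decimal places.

0.9886

Series (B and C): 0.940000 × 0.780000 = 0.733200
Parallel ([0.733200] and D): 1 − (1 − 0.733200)(1 − 0.930000) = 0.981324
Series ([0.981324] and E): 0.981324 × 0.890000 = 0.873378
Parallel (A and [0.873378]): 1 − (1 − 0.910000)(1 − 0.873378) = 0.9886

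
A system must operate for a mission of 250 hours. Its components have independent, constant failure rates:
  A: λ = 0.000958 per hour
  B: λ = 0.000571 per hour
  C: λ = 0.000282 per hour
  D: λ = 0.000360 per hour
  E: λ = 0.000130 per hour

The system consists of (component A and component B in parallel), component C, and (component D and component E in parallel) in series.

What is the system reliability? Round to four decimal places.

R(A) = exp(−0.000958 × 250) = 0.787021
R(B) = exp(−0.000571 × 250) = 0.866971
R(C) = exp(−0.000282 × 250) = 0.931928
R(D) = exp(−0.000360 × 250) = 0.913931
R(E) = exp(−0.000130 × 250) = 0.968022
Parallel (A and B): 1 − (1 − 0.787021)(1 − 0.866971) = 0.971668
Parallel (D and E): 1 − (1 − 0.913931)(1 − 0.968022) = 0.997248
Series ([0.971668], C, and [0.997248]): 0.971668 × 0.931928 × 0.997248 = 0.9030

0.9030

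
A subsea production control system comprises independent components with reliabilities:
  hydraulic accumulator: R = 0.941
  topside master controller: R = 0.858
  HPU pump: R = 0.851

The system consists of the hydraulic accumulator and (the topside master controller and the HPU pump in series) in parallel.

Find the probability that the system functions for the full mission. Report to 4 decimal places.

Series (topside master controller and HPU pump): 0.858000 × 0.851000 = 0.730158
Parallel (hydraulic accumulator and [0.730158]): 1 − (1 − 0.941000)(1 − 0.730158) = 0.9841

0.9841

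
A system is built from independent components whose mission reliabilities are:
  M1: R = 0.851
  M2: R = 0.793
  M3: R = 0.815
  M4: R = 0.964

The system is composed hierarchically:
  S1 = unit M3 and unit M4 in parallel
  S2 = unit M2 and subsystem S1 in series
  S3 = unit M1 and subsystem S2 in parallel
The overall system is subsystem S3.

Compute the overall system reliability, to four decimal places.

0.9684

Parallel (M3 and M4): 1 − (1 − 0.815000)(1 − 0.964000) = 0.993340
Series (M2 and [0.993340]): 0.793000 × 0.993340 = 0.787719
Parallel (M1 and [0.787719]): 1 − (1 − 0.851000)(1 − 0.787719) = 0.9684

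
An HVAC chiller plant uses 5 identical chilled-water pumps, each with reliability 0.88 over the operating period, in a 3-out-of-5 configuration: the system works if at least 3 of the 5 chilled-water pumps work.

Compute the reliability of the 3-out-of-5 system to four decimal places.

R = Σ_{i=3}^{5} C(5,i) p^i (1−p)^{5−i} with p = 0.88
C(5,3)·0.88^3·0.12^2 = 0.098132
C(5,4)·0.88^4·0.12^1 = 0.359817
C(5,5)·0.88^5·0.12^0 = 0.527732
Sum = 0.9857

0.9857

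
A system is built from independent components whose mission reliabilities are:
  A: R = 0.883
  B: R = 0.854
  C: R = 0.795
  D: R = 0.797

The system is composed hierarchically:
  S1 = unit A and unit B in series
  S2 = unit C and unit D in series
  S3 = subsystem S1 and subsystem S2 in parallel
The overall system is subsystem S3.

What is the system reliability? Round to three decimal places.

Series (A and B): 0.88300 × 0.85400 = 0.75408
Series (C and D): 0.79500 × 0.79700 = 0.63362
Parallel ([0.75408] and [0.63362]): 1 − (1 − 0.75408)(1 − 0.63362) = 0.910

0.910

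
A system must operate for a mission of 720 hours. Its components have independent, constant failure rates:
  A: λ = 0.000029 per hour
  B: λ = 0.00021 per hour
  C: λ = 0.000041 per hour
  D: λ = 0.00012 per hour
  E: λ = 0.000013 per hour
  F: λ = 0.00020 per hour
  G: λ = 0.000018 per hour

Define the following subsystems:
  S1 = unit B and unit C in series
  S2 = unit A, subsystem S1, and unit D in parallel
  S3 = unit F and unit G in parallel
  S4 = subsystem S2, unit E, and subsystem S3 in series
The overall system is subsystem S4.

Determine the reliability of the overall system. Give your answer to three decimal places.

R(A) = exp(−0.000029 × 720) = 0.97934
R(B) = exp(−0.00021 × 720) = 0.85968
R(C) = exp(−0.000041 × 720) = 0.97091
R(D) = exp(−0.00012 × 720) = 0.91723
R(E) = exp(−0.000013 × 720) = 0.99068
R(F) = exp(−0.00020 × 720) = 0.86589
R(G) = exp(−0.000018 × 720) = 0.98712
Series (B and C): 0.85968 × 0.97091 = 0.83467
Parallel (A, [0.83467], and D): 1 − (1 − 0.97934)(1 − 0.83467)(1 − 0.91723) = 0.99972
Parallel (F and G): 1 − (1 − 0.86589)(1 − 0.98712) = 0.99827
Series ([0.99972], E, and [0.99827]): 0.99972 × 0.99068 × 0.99827 = 0.989

0.989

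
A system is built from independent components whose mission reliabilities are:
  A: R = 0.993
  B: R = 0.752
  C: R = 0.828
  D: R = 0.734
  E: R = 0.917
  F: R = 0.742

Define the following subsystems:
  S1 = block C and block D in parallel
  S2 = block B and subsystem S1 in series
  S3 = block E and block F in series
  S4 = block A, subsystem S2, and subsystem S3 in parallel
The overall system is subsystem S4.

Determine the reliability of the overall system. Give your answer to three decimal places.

0.999

Parallel (C and D): 1 − (1 − 0.82800)(1 − 0.73400) = 0.95425
Series (B and [0.95425]): 0.75200 × 0.95425 = 0.71760
Series (E and F): 0.91700 × 0.74200 = 0.68041
Parallel (A, [0.71760], and [0.68041]): 1 − (1 − 0.99300)(1 − 0.71760)(1 − 0.68041) = 0.999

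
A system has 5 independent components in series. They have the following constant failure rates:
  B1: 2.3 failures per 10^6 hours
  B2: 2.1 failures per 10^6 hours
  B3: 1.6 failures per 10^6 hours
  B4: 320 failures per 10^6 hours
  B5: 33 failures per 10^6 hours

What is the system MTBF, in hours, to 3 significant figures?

2790

Series of exponential components: λ_sys = Σ λ_i
λ_sys = 0.0000023 + 0.0000021 + 0.0000016 + 0.00032 + 0.000033 = 3.5900e-04 /h
MTBF = 1 / λ_sys = 2790 h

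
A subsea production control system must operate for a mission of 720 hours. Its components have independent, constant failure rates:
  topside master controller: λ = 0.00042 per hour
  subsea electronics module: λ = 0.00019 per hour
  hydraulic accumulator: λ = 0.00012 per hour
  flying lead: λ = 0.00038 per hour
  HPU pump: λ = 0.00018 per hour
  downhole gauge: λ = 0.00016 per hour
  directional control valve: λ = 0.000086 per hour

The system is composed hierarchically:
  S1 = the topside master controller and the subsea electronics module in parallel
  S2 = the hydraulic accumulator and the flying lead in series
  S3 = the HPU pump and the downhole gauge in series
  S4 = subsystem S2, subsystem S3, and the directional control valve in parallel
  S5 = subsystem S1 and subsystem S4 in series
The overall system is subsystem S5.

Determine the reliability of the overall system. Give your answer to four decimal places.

0.9628

R(topside master controller) = exp(−0.00042 × 720) = 0.739042
R(subsea electronics module) = exp(−0.00019 × 720) = 0.872145
R(hydraulic accumulator) = exp(−0.00012 × 720) = 0.917227
R(flying lead) = exp(−0.00038 × 720) = 0.760636
R(HPU pump) = exp(−0.00018 × 720) = 0.878447
R(downhole gauge) = exp(−0.00016 × 720) = 0.891188
R(directional control valve) = exp(−0.000086 × 720) = 0.939958
Parallel (topside master controller and subsea electronics module): 1 − (1 − 0.739042)(1 − 0.872145) = 0.966635
Series (hydraulic accumulator and flying lead): 0.917227 × 0.760636 = 0.697676
Series (HPU pump and downhole gauge): 0.878447 × 0.891188 = 0.782861
Parallel ([0.697676], [0.782861], and directional control valve): 1 − (1 − 0.697676)(1 − 0.782861)(1 − 0.939958) = 0.996058
Series ([0.966635] and [0.996058]): 0.966635 × 0.996058 = 0.9628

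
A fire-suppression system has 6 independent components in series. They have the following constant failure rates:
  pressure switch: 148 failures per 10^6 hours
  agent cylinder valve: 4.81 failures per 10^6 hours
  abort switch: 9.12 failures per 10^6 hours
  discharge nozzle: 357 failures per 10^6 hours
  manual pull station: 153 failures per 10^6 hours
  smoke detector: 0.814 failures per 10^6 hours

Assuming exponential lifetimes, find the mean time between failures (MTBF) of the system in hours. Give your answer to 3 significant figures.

1490

Series of exponential components: λ_sys = Σ λ_i
λ_sys = 0.000148 + 0.00000481 + 0.00000912 + 0.000357 + 0.000153 + 0.000000814 = 6.7274e-04 /h
MTBF = 1 / λ_sys = 1490 h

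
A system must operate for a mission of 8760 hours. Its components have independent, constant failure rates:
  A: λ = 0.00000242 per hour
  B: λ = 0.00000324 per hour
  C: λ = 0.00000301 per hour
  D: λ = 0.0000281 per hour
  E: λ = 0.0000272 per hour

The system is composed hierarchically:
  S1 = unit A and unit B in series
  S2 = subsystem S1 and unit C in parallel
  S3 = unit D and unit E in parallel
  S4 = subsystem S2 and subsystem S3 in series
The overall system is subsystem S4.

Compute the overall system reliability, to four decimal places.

R(A) = exp(−0.00000242 × 8760) = 0.979024
R(B) = exp(−0.00000324 × 8760) = 0.972017
R(C) = exp(−0.00000301 × 8760) = 0.973977
R(D) = exp(−0.0000281 × 8760) = 0.781800
R(E) = exp(−0.0000272 × 8760) = 0.787988
Series (A and B): 0.979024 × 0.972017 = 0.951628
Parallel ([0.951628] and C): 1 − (1 − 0.951628)(1 − 0.973977) = 0.998741
Parallel (D and E): 1 − (1 − 0.781800)(1 − 0.787988) = 0.953739
Series ([0.998741] and [0.953739]): 0.998741 × 0.953739 = 0.9525

0.9525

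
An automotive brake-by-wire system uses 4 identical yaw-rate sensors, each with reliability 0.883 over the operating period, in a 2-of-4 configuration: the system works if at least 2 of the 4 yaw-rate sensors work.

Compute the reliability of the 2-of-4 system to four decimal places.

0.9942

R = Σ_{i=2}^{4} C(4,i) p^i (1−p)^{4−i} with p = 0.883
C(4,2)·0.883^2·0.117^2 = 0.064039
C(4,3)·0.883^3·0.117^1 = 0.322202
C(4,4)·0.883^4·0.117^0 = 0.607915
Sum = 0.9942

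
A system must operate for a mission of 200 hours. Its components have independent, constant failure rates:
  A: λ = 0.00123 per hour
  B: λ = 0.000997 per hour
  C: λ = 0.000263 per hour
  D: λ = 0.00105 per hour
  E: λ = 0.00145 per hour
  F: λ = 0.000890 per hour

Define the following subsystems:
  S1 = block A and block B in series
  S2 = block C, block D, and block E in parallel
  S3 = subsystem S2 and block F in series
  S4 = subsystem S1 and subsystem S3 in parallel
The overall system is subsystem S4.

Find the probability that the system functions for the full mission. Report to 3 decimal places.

0.941

R(A) = exp(−0.00123 × 200) = 0.78192
R(B) = exp(−0.000997 × 200) = 0.81922
R(C) = exp(−0.000263 × 200) = 0.94876
R(D) = exp(−0.00105 × 200) = 0.81058
R(E) = exp(−0.00145 × 200) = 0.74826
R(F) = exp(−0.000890 × 200) = 0.83694
Series (A and B): 0.78192 × 0.81922 = 0.64056
Parallel (C, D, and E): 1 − (1 − 0.94876)(1 − 0.81058)(1 − 0.74826) = 0.99756
Series ([0.99756] and F): 0.99756 × 0.83694 = 0.83490
Parallel ([0.64056] and [0.83490]): 1 − (1 − 0.64056)(1 − 0.83490) = 0.941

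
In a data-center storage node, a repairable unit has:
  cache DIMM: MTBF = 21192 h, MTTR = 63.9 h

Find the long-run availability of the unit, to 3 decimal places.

A(cache DIMM) = MTBF/(MTBF+MTTR) = 21192/(21192+63.9) = 0.997

0.997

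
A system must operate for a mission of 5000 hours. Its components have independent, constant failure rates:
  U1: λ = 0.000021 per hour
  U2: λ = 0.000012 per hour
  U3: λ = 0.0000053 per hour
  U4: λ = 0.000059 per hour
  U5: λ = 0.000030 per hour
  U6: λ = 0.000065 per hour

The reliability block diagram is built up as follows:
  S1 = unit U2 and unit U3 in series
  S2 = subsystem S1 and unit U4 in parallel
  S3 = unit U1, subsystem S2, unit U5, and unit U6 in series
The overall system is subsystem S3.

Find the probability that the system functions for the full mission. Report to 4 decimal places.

0.5480

R(U1) = exp(−0.000021 × 5000) = 0.900325
R(U2) = exp(−0.000012 × 5000) = 0.941765
R(U3) = exp(−0.0000053 × 5000) = 0.973848
R(U4) = exp(−0.000059 × 5000) = 0.744532
R(U5) = exp(−0.000030 × 5000) = 0.860708
R(U6) = exp(−0.000065 × 5000) = 0.722527
Series (U2 and U3): 0.941765 × 0.973848 = 0.917136
Parallel ([0.917136] and U4): 1 − (1 − 0.917136)(1 − 0.744532) = 0.978831
Series (U1, [0.978831], U5, and U6): 0.900325 × 0.978831 × 0.860708 × 0.722527 = 0.5480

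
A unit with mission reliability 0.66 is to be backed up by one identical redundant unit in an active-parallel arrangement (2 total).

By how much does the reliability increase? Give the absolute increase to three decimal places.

0.224

R_before = 0.66
R_after = 1 − (1 − 0.66)^2 = 0.884
ΔR = 0.884 − 0.66 = 0.224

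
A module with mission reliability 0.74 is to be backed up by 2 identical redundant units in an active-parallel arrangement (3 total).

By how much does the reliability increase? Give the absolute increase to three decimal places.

R_before = 0.74
R_after = 1 − (1 − 0.74)^3 = 0.982
ΔR = 0.982 − 0.74 = 0.242

0.242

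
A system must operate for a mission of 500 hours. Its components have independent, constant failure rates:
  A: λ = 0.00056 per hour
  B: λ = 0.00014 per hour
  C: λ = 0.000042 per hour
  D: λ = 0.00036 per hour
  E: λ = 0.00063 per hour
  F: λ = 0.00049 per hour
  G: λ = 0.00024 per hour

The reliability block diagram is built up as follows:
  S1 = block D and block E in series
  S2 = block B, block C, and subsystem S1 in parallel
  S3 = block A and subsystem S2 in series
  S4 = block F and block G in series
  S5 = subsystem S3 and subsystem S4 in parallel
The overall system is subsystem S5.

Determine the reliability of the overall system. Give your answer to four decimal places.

R(A) = exp(−0.00056 × 500) = 0.755784
R(B) = exp(−0.00014 × 500) = 0.932394
R(C) = exp(−0.000042 × 500) = 0.979219
R(D) = exp(−0.00036 × 500) = 0.835270
R(E) = exp(−0.00063 × 500) = 0.729789
R(F) = exp(−0.00049 × 500) = 0.782705
R(G) = exp(−0.00024 × 500) = 0.886920
Series (D and E): 0.835270 × 0.729789 = 0.609571
Parallel (B, C, and [0.609571]): 1 − (1 − 0.932394)(1 − 0.979219)(1 − 0.609571) = 0.999451
Series (A and [0.999451]): 0.755784 × 0.999451 = 0.755369
Series (F and G): 0.782705 × 0.886920 = 0.694197
Parallel ([0.755369] and [0.694197]): 1 − (1 − 0.755369)(1 − 0.694197) = 0.9252

0.9252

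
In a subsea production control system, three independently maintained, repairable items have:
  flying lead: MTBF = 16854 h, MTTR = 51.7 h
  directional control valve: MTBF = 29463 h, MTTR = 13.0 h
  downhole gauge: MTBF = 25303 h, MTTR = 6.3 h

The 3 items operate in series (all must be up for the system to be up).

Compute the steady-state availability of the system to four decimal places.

0.9963

A(flying lead) = MTBF/(MTBF+MTTR) = 16854/(16854+51.7) = 0.996942
A(directional control valve) = MTBF/(MTBF+MTTR) = 29463/(29463+13.0) = 0.999559
A(downhole gauge) = MTBF/(MTBF+MTTR) = 25303/(25303+6.3) = 0.999751
Series availability: 0.996942 × 0.999559 × 0.999751 = 0.9963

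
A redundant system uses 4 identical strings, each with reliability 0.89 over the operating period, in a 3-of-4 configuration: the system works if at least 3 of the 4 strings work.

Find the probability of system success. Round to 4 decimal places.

0.9376

R = Σ_{i=3}^{4} C(4,i) p^i (1−p)^{4−i} with p = 0.89
C(4,3)·0.89^3·0.11^1 = 0.310186
C(4,4)·0.89^4·0.11^0 = 0.627422
Sum = 0.9376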